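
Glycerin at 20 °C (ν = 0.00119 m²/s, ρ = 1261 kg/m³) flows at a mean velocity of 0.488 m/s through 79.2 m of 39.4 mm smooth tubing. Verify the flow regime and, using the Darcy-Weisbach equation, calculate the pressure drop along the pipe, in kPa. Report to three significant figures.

Δp ≈ 1200 kPa

Re = VD/ν = 0.488·0.03940/0.00119 = 16.2 → laminar (Re < 2300)
f = 64/Re = 3.961
h_f = f(L/D)V²/(2g) = 3.961·(79.2/0.03940)·0.488²/(2·9.81) = 96.65 m
Δp = ρg·h_f = 1261·9.81·96.65 = 1196 kPa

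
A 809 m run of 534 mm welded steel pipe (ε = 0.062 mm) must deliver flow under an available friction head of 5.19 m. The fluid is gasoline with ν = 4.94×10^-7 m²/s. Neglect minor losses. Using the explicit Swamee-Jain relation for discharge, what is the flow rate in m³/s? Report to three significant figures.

Q ≈ 0.510 m³/s

Swamee-Jain (Type II): Q = -0.965·√(gD⁵h_f/L)·ln[ε/(3.7D) + √(3.17ν²L/(gD³h_f))]
√(gD⁵h_f/L) = √(9.81·0.534⁵·5.19/809) = 0.05228
ε/(3.7D) = 3.14×10^-5; √(3.17ν²L/(gD³h_f)) = 8.98×10^-6
Q = -0.965·0.05228·ln(4.036×10^-5) = 0.5104 m³/s
Check: V = 2.28 m/s, Re = 2.46×10^6, f = 0.01302, h_f = 5.22 m ≈ 5.19 m ✓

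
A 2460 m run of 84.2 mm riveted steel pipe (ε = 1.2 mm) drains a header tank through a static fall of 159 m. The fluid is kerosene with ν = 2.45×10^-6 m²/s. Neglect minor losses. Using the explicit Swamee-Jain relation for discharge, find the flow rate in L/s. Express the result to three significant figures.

Swamee-Jain (Type II): Q = -0.965·√(gD⁵h_f/L)·ln[ε/(3.7D) + √(3.17ν²L/(gD³h_f))]
√(gD⁵h_f/L) = √(9.81·0.0842⁵·159/2460) = 0.001638
ε/(3.7D) = 0.00385; √(3.17ν²L/(gD³h_f)) = 2.24×10^-4
Q = -0.965·0.001638·ln(0.004076) = 0.008698 m³/s
Check: V = 1.56 m/s, Re = 5.37×10^4, f = 0.04414, h_f = 160 m ≈ 159 m ✓

Q ≈ 8.70 L/s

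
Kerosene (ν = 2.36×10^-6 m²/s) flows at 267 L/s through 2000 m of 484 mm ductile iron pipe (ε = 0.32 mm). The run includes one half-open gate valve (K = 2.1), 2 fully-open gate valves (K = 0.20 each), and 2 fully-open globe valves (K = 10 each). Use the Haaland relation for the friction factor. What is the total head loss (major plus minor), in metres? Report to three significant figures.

V = 4Q/(πD²) = 1.451 m/s; V²/2g = 0.1073 m
Re = 2.98×10^5, ε/D = 6.61×10^-4 → f = 0.01896 (Haaland)
Major: h_f = f(L/D)·V²/2g = 0.01896·4132·0.1073 = 8.410 m
Minor: ΣK = 22.5; h_m = ΣK·V²/2g = 2.415 m
Total H_L = 8.410 + 2.415 = 10.83 m

H_L ≈ 10.8 m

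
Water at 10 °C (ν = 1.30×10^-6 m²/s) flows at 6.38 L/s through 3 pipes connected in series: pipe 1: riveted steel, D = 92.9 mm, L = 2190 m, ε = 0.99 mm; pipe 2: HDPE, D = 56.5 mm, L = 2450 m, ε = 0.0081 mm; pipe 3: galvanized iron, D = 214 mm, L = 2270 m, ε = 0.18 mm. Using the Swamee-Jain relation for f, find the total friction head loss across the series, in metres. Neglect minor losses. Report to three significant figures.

H ≈ 306 m

Pipe 1: V = 0.9412 m/s, Re = 6.73×10^4, ε/D = 0.0107, f = 0.03990, h_1 = f(L/D)V²/2g = 42.47 m
Pipe 2: V = 2.545 m/s, Re = 1.11×10^5, ε/D = 1.43×10^-4, f = 0.01837, h_2 = f(L/D)V²/2g = 262.9 m
Pipe 3: V = 0.1774 m/s, Re = 2.92×10^4, ε/D = 8.41×10^-4, f = 0.02585, h_3 = f(L/D)V²/2g = 0.4398 m
Series → Q common, losses add: H = Σh = 305.8 m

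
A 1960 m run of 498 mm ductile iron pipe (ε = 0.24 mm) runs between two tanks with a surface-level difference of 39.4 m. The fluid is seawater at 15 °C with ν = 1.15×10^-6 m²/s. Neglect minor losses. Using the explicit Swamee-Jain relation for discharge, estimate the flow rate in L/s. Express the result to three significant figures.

Swamee-Jain (Type II): Q = -0.965·√(gD⁵h_f/L)·ln[ε/(3.7D) + √(3.17ν²L/(gD³h_f))]
√(gD⁵h_f/L) = √(9.81·0.498⁵·39.4/1960) = 0.07772
ε/(3.7D) = 1.30×10^-4; √(3.17ν²L/(gD³h_f)) = 1.31×10^-5
Q = -0.965·0.07772·ln(1.434×10^-4) = 0.6637 m³/s
Check: V = 3.41 m/s, Re = 1.48×10^6, f = 0.01700, h_f = 39.6 m ≈ 39.4 m ✓

Q ≈ 664 L/s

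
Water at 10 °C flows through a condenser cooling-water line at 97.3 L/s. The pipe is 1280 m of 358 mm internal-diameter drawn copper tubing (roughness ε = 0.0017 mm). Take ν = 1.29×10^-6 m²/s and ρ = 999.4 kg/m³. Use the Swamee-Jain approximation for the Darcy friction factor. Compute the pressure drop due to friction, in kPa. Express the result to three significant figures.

V = 4Q/(πD²) = 4·0.0973/(π·0.358²) = 0.9666 m/s
Re = VD/ν = 0.9666·0.358/1.29×10^-6 = 2.68×10^5 → turbulent
ε/D = 0.0017/358 = 4.75×10^-6
Swamee-Jain: f = 0.01473
h_f = f(L/D)V²/(2g) = 0.01473·(1280/0.358)·0.9666²/(2·9.81) = 2.509 m
Δp = ρg·h_f = 999.4·9.81·2.509 = 24.59 kPa

Δp ≈ 24.6 kPa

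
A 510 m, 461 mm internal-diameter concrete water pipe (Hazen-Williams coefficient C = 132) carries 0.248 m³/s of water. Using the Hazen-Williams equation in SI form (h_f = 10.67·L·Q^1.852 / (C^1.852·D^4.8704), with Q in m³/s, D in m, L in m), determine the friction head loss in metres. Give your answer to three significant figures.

h_f ≈ 2.11 m

h_f = 10.67·510·0.248^1.852 / (132^1.852·0.461^4.8704) = 2.113 m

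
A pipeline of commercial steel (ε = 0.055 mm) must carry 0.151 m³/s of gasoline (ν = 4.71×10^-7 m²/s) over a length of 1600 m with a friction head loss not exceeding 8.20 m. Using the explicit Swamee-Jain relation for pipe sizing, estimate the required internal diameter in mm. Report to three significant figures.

D ≈ 353 mm

Swamee-Jain (Type III): D = 0.66·[ε^1.25·(LQ²/(gh_f))^4.75 + ν·Q^9.4·(L/(gh_f))^5.2]^0.04
LQ²/(gh_f) = 0.4535; L/(gh_f) = 19.89
Term 1 = ε^1.25·(…)^4.75 = 1.11×10^-7; Term 2 = ν·Q^9.4·(…)^5.2 = 5.11×10^-8
D = 0.66·(1.11×10^-7 + 5.11×10^-8)^0.04 = 0.3531 m = 353 mm
Check: V = 1.54 m/s, Re = 1.16×10^6, f = 0.01413, h_f = 7.76 m ≈ 8.20 m ✓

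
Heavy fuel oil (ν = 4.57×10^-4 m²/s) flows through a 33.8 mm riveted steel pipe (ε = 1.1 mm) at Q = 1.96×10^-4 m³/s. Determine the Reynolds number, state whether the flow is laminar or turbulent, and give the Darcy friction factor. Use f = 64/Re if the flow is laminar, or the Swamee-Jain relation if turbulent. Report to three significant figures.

V = 4Q/(πD²) = 0.2184 m/s
Re = VD/ν = 0.2184·0.0338/4.57×10^-4 = 16.2
Re < 2300 → laminar → f = 64/Re = 3.961

Re ≈ 16.2; laminar; f = 64/Re ≈ 3.96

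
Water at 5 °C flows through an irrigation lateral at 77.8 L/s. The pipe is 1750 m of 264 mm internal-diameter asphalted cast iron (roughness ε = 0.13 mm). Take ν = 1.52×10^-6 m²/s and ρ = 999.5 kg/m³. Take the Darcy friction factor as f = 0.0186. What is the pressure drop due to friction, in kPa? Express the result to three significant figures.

V = 4Q/(πD²) = 4·0.0778/(π·0.264²) = 1.421 m/s
h_f = f(L/D)V²/(2g) = 0.01860·(1750/0.264)·1.421²/(2·9.81) = 12.69 m
Δp = ρg·h_f = 999.5·9.81·12.69 = 124.5 kPa

Δp ≈ 124 kPa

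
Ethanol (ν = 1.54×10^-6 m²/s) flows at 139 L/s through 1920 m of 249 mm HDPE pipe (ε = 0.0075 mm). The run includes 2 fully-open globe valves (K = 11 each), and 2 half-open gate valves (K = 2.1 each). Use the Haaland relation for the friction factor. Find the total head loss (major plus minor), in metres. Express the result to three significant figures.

V = 4Q/(πD²) = 2.854 m/s; V²/2g = 0.4153 m
Re = 4.62×10^5, ε/D = 3.01×10^-5 → f = 0.01360 (Haaland)
Major: h_f = f(L/D)·V²/2g = 0.01360·7711·0.4153 = 43.54 m
Minor: ΣK = 26.2; h_m = ΣK·V²/2g = 10.88 m
Total H_L = 43.54 + 10.88 = 54.42 m

H_L ≈ 54.4 m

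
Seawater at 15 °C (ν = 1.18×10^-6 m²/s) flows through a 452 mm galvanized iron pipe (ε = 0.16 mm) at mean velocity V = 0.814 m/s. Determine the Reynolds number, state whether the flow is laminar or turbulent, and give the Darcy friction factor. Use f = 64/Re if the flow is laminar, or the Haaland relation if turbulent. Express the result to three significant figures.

Re = VD/ν = 0.8140·0.452/1.18×10^-6 = 3.12×10^5
Re > 4000 → turbulent; ε/D = 3.54×10^-4
Haaland: f = 0.01712

Re ≈ 3.12×10^5; turbulent; f ≈ 0.0171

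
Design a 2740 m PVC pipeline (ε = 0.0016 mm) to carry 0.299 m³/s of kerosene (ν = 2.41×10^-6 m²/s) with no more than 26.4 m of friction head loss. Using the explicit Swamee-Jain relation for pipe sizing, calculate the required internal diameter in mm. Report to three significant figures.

D ≈ 408 mm

Swamee-Jain (Type III): D = 0.66·[ε^1.25·(LQ²/(gh_f))^4.75 + ν·Q^9.4·(L/(gh_f))^5.2]^0.04
LQ²/(gh_f) = 0.9458; L/(gh_f) = 10.58
Term 1 = ε^1.25·(…)^4.75 = 4.37×10^-8; Term 2 = ν·Q^9.4·(…)^5.2 = 6.03×10^-6
D = 0.66·(4.37×10^-8 + 6.03×10^-6)^0.04 = 0.4082 m = 408 mm
Check: V = 2.28 m/s, Re = 3.87×10^5, f = 0.01377, h_f = 24.6 m ≈ 26.4 m ✓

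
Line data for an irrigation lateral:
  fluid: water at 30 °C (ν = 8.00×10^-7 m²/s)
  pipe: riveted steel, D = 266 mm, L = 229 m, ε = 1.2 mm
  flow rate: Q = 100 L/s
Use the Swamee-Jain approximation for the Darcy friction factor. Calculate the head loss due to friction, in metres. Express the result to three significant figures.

h_f ≈ 4.22 m

V = 4Q/(πD²) = 4·0.100/(π·0.266²) = 1.799 m/s
Re = VD/ν = 1.799·0.266/8.00×10^-7 = 5.98×10^5 → turbulent
ε/D = 1.2/266 = 0.00451
Swamee-Jain: f = 0.02970
h_f = f(L/D)V²/(2g) = 0.02970·(229/0.266)·1.799²/(2·9.81) = 4.220 m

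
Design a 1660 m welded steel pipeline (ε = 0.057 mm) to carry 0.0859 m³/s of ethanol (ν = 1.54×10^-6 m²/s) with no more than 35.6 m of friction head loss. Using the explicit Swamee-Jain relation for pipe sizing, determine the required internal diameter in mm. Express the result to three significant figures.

Swamee-Jain (Type III): D = 0.66·[ε^1.25·(LQ²/(gh_f))^4.75 + ν·Q^9.4·(L/(gh_f))^5.2]^0.04
LQ²/(gh_f) = 0.03507; L/(gh_f) = 4.753
Term 1 = ε^1.25·(…)^4.75 = 6.07×10^-13; Term 2 = ν·Q^9.4·(…)^5.2 = 4.87×10^-13
D = 0.66·(6.07×10^-13 + 4.87×10^-13)^0.04 = 0.2193 m = 219 mm
Check: V = 2.27 m/s, Re = 3.24×10^5, f = 0.01665, h_f = 33.2 m ≈ 35.6 m ✓

D ≈ 219 mm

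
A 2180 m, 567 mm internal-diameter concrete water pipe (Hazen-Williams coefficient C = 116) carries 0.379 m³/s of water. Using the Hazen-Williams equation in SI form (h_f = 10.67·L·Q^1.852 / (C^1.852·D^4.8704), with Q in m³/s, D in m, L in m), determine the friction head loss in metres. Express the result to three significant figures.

h_f = 10.67·2180·0.379^1.852 / (116^1.852·0.567^4.8704) = 9.184 m

h_f ≈ 9.18 m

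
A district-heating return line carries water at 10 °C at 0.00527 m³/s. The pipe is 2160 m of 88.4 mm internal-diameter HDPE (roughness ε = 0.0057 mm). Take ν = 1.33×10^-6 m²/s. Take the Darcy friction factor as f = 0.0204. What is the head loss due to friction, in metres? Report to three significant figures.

h_f ≈ 18.7 m

V = 4Q/(πD²) = 4·0.00527/(π·0.0884²) = 0.8587 m/s
h_f = f(L/D)V²/(2g) = 0.02040·(2160/0.0884)·0.8587²/(2·9.81) = 18.73 m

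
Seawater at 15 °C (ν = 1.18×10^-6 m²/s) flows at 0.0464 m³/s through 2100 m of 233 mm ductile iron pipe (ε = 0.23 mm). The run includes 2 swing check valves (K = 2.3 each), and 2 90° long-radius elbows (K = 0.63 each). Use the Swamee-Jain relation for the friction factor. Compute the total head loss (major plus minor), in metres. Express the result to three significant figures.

H_L ≈ 11.8 m

V = 4Q/(πD²) = 1.088 m/s; V²/2g = 0.06036 m
Re = 2.15×10^5, ε/D = 9.87×10^-4 → f = 0.02105 (Swamee-Jain)
Major: h_f = f(L/D)·V²/2g = 0.02105·9013·0.06036 = 11.45 m
Minor: ΣK = 5.86; h_m = ΣK·V²/2g = 0.3537 m
Total H_L = 11.45 + 0.3537 = 11.81 m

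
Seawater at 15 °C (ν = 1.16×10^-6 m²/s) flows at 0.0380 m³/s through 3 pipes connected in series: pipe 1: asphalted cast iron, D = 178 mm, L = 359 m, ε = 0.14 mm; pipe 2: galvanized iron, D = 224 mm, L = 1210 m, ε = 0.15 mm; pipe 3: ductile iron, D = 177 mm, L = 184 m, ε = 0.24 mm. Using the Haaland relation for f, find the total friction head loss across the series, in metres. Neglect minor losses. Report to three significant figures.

H ≈ 12.6 m

Pipe 1: V = 1.527 m/s, Re = 2.34×10^5, ε/D = 7.87×10^-4, f = 0.01982, h_1 = f(L/D)V²/2g = 4.752 m
Pipe 2: V = 0.9643 m/s, Re = 1.86×10^5, ε/D = 6.70×10^-4, f = 0.01958, h_2 = f(L/D)V²/2g = 5.014 m
Pipe 3: V = 1.544 m/s, Re = 2.36×10^5, ε/D = 0.00136, f = 0.02209, h_3 = f(L/D)V²/2g = 2.791 m
Series → Q common, losses add: H = Σh = 12.56 m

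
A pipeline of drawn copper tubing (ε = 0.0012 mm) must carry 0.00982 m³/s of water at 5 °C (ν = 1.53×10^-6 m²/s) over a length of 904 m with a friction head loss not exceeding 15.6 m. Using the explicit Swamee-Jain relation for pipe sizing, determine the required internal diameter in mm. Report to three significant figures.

Swamee-Jain (Type III): D = 0.66·[ε^1.25·(LQ²/(gh_f))^4.75 + ν·Q^9.4·(L/(gh_f))^5.2]^0.04
LQ²/(gh_f) = 5.696×10^-4; L/(gh_f) = 5.907
Term 1 = ε^1.25·(…)^4.75 = 1.54×10^-23; Term 2 = ν·Q^9.4·(…)^5.2 = 2.10×10^-21
D = 0.66·(1.54×10^-23 + 2.10×10^-21)^0.04 = 0.09830 m = 98.3 mm
Check: V = 1.29 m/s, Re = 8.31×10^4, f = 0.01864, h_f = 14.6 m ≈ 15.6 m ✓

D ≈ 98.3 mm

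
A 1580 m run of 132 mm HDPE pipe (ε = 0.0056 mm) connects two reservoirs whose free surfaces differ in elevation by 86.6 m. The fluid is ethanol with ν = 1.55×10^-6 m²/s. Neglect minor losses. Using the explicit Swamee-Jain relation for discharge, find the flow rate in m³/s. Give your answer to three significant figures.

Swamee-Jain (Type II): Q = -0.965·√(gD⁵h_f/L)·ln[ε/(3.7D) + √(3.17ν²L/(gD³h_f))]
√(gD⁵h_f/L) = √(9.81·0.132⁵·86.6/1580) = 0.004642
ε/(3.7D) = 1.15×10^-5; √(3.17ν²L/(gD³h_f)) = 7.85×10^-5
Q = -0.965·0.004642·ln(8.994×10^-5) = 0.04173 m³/s
Check: V = 3.05 m/s, Re = 2.60×10^5, f = 0.01521, h_f = 86.3 m ≈ 86.6 m ✓

Q ≈ 0.0417 m³/s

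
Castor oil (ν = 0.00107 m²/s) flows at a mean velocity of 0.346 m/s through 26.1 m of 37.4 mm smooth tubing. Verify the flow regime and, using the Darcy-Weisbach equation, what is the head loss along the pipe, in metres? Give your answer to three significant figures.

Re = VD/ν = 0.346·0.03740/0.00107 = 12.1 → laminar (Re < 2300)
f = 64/Re = 5.292
h_f = f(L/D)V²/(2g) = 5.292·(26.1/0.03740)·0.346²/(2·9.81) = 22.53 m

h_f ≈ 22.5 m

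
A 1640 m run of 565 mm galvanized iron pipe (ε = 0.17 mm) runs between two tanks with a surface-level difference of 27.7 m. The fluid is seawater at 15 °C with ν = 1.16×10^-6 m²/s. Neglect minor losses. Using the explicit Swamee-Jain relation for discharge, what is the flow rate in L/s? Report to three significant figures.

Q ≈ 875 L/s

Swamee-Jain (Type II): Q = -0.965·√(gD⁵h_f/L)·ln[ε/(3.7D) + √(3.17ν²L/(gD³h_f))]
√(gD⁵h_f/L) = √(9.81·0.565⁵·27.7/1640) = 0.09767
ε/(3.7D) = 8.13×10^-5; √(3.17ν²L/(gD³h_f)) = 1.19×10^-5
Q = -0.965·0.09767·ln(9.327×10^-5) = 0.8747 m³/s
Check: V = 3.49 m/s, Re = 1.70×10^6, f = 0.01547, h_f = 27.9 m ≈ 27.7 m ✓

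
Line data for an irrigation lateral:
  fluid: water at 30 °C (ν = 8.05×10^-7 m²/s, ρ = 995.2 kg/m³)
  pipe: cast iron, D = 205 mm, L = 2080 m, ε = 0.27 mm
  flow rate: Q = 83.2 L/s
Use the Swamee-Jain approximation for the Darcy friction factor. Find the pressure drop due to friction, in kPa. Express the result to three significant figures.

V = 4Q/(πD²) = 4·0.0832/(π·0.205²) = 2.521 m/s
Re = VD/ν = 2.521·0.205/8.05×10^-7 = 6.42×10^5 → turbulent
ε/D = 0.27/205 = 0.00132
Swamee-Jain: f = 0.02151
h_f = f(L/D)V²/(2g) = 0.02151·(2080/0.205)·2.521²/(2·9.81) = 70.69 m
Δp = ρg·h_f = 995.2·9.81·70.69 = 690.2 kPa

Δp ≈ 690 kPa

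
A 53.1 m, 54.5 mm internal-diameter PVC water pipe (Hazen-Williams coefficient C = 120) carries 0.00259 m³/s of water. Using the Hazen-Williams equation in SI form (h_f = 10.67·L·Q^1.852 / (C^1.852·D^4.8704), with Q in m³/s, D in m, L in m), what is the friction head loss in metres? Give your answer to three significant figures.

h_f ≈ 1.85 m

h_f = 10.67·53.1·0.00259^1.852 / (120^1.852·0.0545^4.8704) = 1.846 m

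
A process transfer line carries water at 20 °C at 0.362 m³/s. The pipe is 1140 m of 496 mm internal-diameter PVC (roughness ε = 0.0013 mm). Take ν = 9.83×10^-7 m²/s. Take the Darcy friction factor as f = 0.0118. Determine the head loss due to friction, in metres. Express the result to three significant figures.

V = 4Q/(πD²) = 4·0.362/(π·0.496²) = 1.874 m/s
h_f = f(L/D)V²/(2g) = 0.01180·(1140/0.496)·1.874²/(2·9.81) = 4.852 m

h_f ≈ 4.85 m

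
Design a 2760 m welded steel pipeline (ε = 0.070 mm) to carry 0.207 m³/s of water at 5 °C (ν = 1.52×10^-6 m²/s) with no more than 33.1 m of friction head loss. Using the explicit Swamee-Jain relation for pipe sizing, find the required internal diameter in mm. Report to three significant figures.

D ≈ 345 mm

Swamee-Jain (Type III): D = 0.66·[ε^1.25·(LQ²/(gh_f))^4.75 + ν·Q^9.4·(L/(gh_f))^5.2]^0.04
LQ²/(gh_f) = 0.3642; L/(gh_f) = 8.500
Term 1 = ε^1.25·(…)^4.75 = 5.28×10^-8; Term 2 = ν·Q^9.4·(…)^5.2 = 3.85×10^-8
D = 0.66·(5.28×10^-8 + 3.85×10^-8)^0.04 = 0.3451 m = 345 mm
Check: V = 2.21 m/s, Re = 5.02×10^5, f = 0.01553, h_f = 31.0 m ≈ 33.1 m ✓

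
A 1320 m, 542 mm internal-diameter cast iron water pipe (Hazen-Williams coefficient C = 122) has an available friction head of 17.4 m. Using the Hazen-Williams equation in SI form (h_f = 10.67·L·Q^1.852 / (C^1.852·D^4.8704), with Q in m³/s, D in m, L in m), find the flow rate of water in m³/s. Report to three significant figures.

Rearranging: Q = [h_f·C^1.852·D^4.8704 / (10.67·L)]^(1/1.852)
Q = [17.4·122^1.852·0.542^4.8704 / (10.67·1320)]^0.540 = 0.6554 m³/s

Q ≈ 0.655 m³/s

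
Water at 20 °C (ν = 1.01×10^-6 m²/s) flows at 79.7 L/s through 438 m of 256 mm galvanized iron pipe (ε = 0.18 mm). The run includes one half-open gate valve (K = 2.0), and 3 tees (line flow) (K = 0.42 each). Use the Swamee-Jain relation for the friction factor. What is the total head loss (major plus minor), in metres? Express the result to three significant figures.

V = 4Q/(πD²) = 1.548 m/s; V²/2g = 0.1222 m
Re = 3.92×10^5, ε/D = 7.03×10^-4 → f = 0.01914 (Swamee-Jain)
Major: h_f = f(L/D)·V²/2g = 0.01914·1711·0.1222 = 4.001 m
Minor: ΣK = 3.26; h_m = ΣK·V²/2g = 0.3984 m
Total H_L = 4.001 + 0.3984 = 4.400 m

H_L ≈ 4.40 m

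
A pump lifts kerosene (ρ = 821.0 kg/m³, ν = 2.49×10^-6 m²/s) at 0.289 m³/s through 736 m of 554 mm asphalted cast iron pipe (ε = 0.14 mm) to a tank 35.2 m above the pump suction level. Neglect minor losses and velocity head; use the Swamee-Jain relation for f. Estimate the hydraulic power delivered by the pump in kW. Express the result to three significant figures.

V = 4Q/(πD²) = 1.199 m/s; Re = 2.67×10^5; ε/D = 2.53×10^-4; f = 0.01692
h_f = f(L/D)V²/2g = 1.647 m
Total head H = z + h_f = 35.2 + 1.647 = 36.85 m
P_hyd = ρgQH = 821.0·9.81·0.289·36.85 = 85.77 kW

P_hyd ≈ 85.8 kW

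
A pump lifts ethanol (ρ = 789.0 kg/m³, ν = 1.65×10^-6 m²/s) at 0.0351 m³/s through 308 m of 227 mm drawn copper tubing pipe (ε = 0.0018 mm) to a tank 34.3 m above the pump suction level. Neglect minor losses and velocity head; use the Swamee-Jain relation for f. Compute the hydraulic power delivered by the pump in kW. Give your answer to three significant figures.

V = 4Q/(πD²) = 0.8673 m/s; Re = 1.19×10^5; ε/D = 7.93×10^-6; f = 0.01728
h_f = f(L/D)V²/2g = 0.8986 m
Total head H = z + h_f = 34.3 + 0.8986 = 35.20 m
P_hyd = ρgQH = 789.0·9.81·0.0351·35.20 = 9.563 kW

P_hyd ≈ 9.56 kW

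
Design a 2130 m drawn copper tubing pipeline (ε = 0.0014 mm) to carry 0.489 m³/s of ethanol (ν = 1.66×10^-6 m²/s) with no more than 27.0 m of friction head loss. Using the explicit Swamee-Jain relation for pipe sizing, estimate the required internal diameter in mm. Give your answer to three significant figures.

D ≈ 457 mm

Swamee-Jain (Type III): D = 0.66·[ε^1.25·(LQ²/(gh_f))^4.75 + ν·Q^9.4·(L/(gh_f))^5.2]^0.04
LQ²/(gh_f) = 1.923; L/(gh_f) = 8.042
Term 1 = ε^1.25·(…)^4.75 = 1.08×10^-6; Term 2 = ν·Q^9.4·(…)^5.2 = 1.02×10^-4
D = 0.66·(1.08×10^-6 + 1.02×10^-4)^0.04 = 0.4571 m = 457 mm
Check: V = 2.98 m/s, Re = 8.21×10^5, f = 0.01207, h_f = 25.5 m ≈ 27.0 m ✓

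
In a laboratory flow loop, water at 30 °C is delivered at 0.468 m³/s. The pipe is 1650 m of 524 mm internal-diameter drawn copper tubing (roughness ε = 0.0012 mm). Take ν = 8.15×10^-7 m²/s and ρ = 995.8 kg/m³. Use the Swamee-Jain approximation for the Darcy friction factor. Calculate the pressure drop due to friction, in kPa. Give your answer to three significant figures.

V = 4Q/(πD²) = 4·0.468/(π·0.524²) = 2.170 m/s
Re = VD/ν = 2.170·0.524/8.15×10^-7 = 1.40×10^6 → turbulent
ε/D = 0.0012/524 = 2.29×10^-6
Swamee-Jain: f = 0.01105
h_f = f(L/D)V²/(2g) = 0.01105·(1650/0.524)·2.170²/(2·9.81) = 8.355 m
Δp = ρg·h_f = 995.8·9.81·8.355 = 81.62 kPa

Δp ≈ 81.6 kPa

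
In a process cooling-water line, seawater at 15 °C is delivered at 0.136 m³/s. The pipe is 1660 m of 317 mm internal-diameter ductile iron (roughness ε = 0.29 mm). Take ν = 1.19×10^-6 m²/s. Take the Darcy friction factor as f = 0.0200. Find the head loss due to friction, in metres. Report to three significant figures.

h_f ≈ 15.9 m

V = 4Q/(πD²) = 4·0.136/(π·0.317²) = 1.723 m/s
h_f = f(L/D)V²/(2g) = 0.02000·(1660/0.317)·1.723²/(2·9.81) = 15.85 m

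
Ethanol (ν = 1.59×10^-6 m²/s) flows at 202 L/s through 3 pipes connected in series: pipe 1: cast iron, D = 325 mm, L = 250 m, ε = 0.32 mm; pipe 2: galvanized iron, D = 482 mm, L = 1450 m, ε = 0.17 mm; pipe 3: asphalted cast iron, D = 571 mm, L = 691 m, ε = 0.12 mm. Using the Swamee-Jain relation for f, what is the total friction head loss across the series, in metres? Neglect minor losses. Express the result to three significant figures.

Pipe 1: V = 2.435 m/s, Re = 4.98×10^5, ε/D = 9.85×10^-4, f = 0.02029, h_1 = f(L/D)V²/2g = 4.717 m
Pipe 2: V = 1.107 m/s, Re = 3.36×10^5, ε/D = 3.53×10^-4, f = 0.01726, h_2 = f(L/D)V²/2g = 3.243 m
Pipe 3: V = 0.7888 m/s, Re = 2.83×10^5, ε/D = 2.10×10^-4, f = 0.01649, h_3 = f(L/D)V²/2g = 0.6331 m
Series → Q common, losses add: H = Σh = 8.593 m

H ≈ 8.59 m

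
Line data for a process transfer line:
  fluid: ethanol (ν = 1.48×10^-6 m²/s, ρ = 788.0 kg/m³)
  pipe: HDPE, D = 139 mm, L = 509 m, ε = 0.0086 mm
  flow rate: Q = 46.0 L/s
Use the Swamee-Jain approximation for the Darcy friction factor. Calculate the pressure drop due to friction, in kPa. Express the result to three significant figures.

V = 4Q/(πD²) = 4·0.0460/(π·0.139²) = 3.031 m/s
Re = VD/ν = 3.031·0.139/1.48×10^-6 = 2.85×10^5 → turbulent
ε/D = 0.0086/139 = 6.19×10^-5
Swamee-Jain: f = 0.01518
h_f = f(L/D)V²/(2g) = 0.01518·(509/0.139)·3.031²/(2·9.81) = 26.04 m
Δp = ρg·h_f = 788.0·9.81·26.04 = 201.3 kPa

Δp ≈ 201 kPa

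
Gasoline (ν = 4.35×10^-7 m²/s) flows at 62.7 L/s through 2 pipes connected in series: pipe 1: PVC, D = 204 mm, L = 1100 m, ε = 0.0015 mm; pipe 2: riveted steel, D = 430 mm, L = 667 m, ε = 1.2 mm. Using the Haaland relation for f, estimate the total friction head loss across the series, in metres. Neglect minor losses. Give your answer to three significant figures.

Pipe 1: V = 1.918 m/s, Re = 9.00×10^5, ε/D = 7.35×10^-6, f = 0.01192, h_1 = f(L/D)V²/2g = 12.05 m
Pipe 2: V = 0.4318 m/s, Re = 4.27×10^5, ε/D = 0.00279, f = 0.02599, h_2 = f(L/D)V²/2g = 0.3831 m
Series → Q common, losses add: H = Σh = 12.43 m

H ≈ 12.4 m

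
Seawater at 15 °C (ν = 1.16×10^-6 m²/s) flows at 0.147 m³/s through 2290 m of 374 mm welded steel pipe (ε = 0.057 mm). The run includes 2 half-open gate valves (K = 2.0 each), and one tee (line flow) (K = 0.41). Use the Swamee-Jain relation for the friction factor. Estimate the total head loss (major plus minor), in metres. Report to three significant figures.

V = 4Q/(πD²) = 1.338 m/s; V²/2g = 0.09126 m
Re = 4.31×10^5, ε/D = 1.52×10^-4 → f = 0.01527 (Swamee-Jain)
Major: h_f = f(L/D)·V²/2g = 0.01527·6123·0.09126 = 8.532 m
Minor: ΣK = 4.41; h_m = ΣK·V²/2g = 0.4024 m
Total H_L = 8.532 + 0.4024 = 8.935 m

H_L ≈ 8.93 m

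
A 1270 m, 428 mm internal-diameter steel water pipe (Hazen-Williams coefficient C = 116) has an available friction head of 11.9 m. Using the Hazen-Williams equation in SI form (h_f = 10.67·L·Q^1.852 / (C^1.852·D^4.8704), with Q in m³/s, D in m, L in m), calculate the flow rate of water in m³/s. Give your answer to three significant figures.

Q ≈ 0.279 m³/s

Rearranging: Q = [h_f·C^1.852·D^4.8704 / (10.67·L)]^(1/1.852)
Q = [11.9·116^1.852·0.428^4.8704 / (10.67·1270)]^0.540 = 0.2785 m³/s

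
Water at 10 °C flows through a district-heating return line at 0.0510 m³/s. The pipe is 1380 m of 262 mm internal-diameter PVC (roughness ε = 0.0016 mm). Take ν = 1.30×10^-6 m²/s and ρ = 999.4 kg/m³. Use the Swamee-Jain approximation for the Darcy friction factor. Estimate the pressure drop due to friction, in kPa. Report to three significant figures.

Δp ≈ 37.1 kPa

V = 4Q/(πD²) = 4·0.0510/(π·0.262²) = 0.9460 m/s
Re = VD/ν = 0.9460·0.262/1.30×10^-6 = 1.91×10^5 → turbulent
ε/D = 0.0016/262 = 6.11×10^-6
Swamee-Jain: f = 0.01573
h_f = f(L/D)V²/(2g) = 0.01573·(1380/0.262)·0.9460²/(2·9.81) = 3.780 m
Δp = ρg·h_f = 999.4·9.81·3.780 = 37.05 kPa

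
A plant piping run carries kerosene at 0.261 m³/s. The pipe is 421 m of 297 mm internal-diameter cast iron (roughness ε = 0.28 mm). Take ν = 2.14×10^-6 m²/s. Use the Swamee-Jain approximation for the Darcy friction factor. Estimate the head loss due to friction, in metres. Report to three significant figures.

V = 4Q/(πD²) = 4·0.261/(π·0.297²) = 3.767 m/s
Re = VD/ν = 3.767·0.297/2.14×10^-6 = 5.23×10^5 → turbulent
ε/D = 0.28/297 = 9.43×10^-4
Swamee-Jain: f = 0.02007
h_f = f(L/D)V²/(2g) = 0.02007·(421/0.297)·3.767²/(2·9.81) = 20.58 m

h_f ≈ 20.6 m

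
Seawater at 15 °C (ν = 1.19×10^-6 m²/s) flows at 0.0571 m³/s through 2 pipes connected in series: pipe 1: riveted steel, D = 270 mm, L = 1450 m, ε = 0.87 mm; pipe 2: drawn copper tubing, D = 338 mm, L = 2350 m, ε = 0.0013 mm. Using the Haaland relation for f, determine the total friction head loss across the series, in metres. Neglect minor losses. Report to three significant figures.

H ≈ 9.69 m

Pipe 1: V = 0.9973 m/s, Re = 2.26×10^5, ε/D = 0.00322, f = 0.02726, h_1 = f(L/D)V²/2g = 7.421 m
Pipe 2: V = 0.6364 m/s, Re = 1.81×10^5, ε/D = 3.85×10^-6, f = 0.01583, h_2 = f(L/D)V²/2g = 2.272 m
Series → Q common, losses add: H = Σh = 9.693 m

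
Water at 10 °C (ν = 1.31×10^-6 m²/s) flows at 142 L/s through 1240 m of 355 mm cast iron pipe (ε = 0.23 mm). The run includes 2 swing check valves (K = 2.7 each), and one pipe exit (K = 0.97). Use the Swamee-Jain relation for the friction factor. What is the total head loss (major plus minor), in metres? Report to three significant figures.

H_L ≈ 7.58 m

V = 4Q/(πD²) = 1.435 m/s; V²/2g = 0.1049 m
Re = 3.89×10^5, ε/D = 6.48×10^-4 → f = 0.01886 (Swamee-Jain)
Major: h_f = f(L/D)·V²/2g = 0.01886·3493·0.1049 = 6.910 m
Minor: ΣK = 6.37; h_m = ΣK·V²/2g = 0.6682 m
Total H_L = 6.910 + 0.6682 = 7.578 m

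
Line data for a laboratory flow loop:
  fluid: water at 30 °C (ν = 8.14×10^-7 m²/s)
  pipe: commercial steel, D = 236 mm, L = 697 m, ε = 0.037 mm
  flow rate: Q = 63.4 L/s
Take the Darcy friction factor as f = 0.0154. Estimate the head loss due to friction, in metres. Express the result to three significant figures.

h_f ≈ 4.87 m

V = 4Q/(πD²) = 4·0.0634/(π·0.236²) = 1.449 m/s
h_f = f(L/D)V²/(2g) = 0.01540·(697/0.236)·1.449²/(2·9.81) = 4.870 m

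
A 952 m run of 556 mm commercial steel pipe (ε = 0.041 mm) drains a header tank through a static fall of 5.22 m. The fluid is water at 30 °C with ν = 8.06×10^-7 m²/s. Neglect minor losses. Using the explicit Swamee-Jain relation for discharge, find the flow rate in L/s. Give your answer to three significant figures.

Q ≈ 530 L/s

Swamee-Jain (Type II): Q = -0.965·√(gD⁵h_f/L)·ln[ε/(3.7D) + √(3.17ν²L/(gD³h_f))]
√(gD⁵h_f/L) = √(9.81·0.556⁵·5.22/952) = 0.05346
ε/(3.7D) = 1.99×10^-5; √(3.17ν²L/(gD³h_f)) = 1.49×10^-5
Q = -0.965·0.05346·ln(3.485×10^-5) = 0.5295 m³/s
Check: V = 2.18 m/s, Re = 1.50×10^6, f = 0.01264, h_f = 5.25 m ≈ 5.22 m ✓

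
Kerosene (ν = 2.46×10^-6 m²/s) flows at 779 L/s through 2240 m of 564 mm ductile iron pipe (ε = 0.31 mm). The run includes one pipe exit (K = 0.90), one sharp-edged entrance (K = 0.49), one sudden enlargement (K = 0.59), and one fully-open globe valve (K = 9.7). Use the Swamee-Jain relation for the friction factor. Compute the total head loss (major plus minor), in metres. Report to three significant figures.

H_L ≈ 40.9 m

V = 4Q/(πD²) = 3.118 m/s; V²/2g = 0.4955 m
Re = 7.15×10^5, ε/D = 5.50×10^-4 → f = 0.01782 (Swamee-Jain)
Major: h_f = f(L/D)·V²/2g = 0.01782·3972·0.4955 = 35.06 m
Minor: ΣK = 11.7; h_m = ΣK·V²/2g = 5.788 m
Total H_L = 35.06 + 5.788 = 40.85 m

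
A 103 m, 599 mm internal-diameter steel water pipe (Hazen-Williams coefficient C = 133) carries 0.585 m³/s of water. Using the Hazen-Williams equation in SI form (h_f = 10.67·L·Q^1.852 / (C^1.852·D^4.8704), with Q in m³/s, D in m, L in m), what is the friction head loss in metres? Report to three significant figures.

h_f ≈ 0.576 m

h_f = 10.67·103·0.585^1.852 / (133^1.852·0.599^4.8704) = 0.5760 m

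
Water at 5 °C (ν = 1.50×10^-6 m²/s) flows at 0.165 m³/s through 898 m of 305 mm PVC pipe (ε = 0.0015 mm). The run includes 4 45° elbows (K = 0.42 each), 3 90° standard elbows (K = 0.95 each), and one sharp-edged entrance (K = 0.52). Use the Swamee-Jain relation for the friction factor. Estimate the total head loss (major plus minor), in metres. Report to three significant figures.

V = 4Q/(πD²) = 2.258 m/s; V²/2g = 0.2599 m
Re = 4.59×10^5, ε/D = 4.92×10^-6 → f = 0.01337 (Swamee-Jain)
Major: h_f = f(L/D)·V²/2g = 0.01337·2944·0.2599 = 10.23 m
Minor: ΣK = 5.05; h_m = ΣK·V²/2g = 1.313 m
Total H_L = 10.23 + 1.313 = 11.54 m

H_L ≈ 11.5 m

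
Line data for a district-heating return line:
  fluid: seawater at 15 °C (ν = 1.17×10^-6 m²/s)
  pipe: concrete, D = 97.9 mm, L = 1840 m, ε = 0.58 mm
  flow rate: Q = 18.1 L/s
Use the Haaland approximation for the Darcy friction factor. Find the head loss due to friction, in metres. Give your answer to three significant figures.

h_f ≈ 180 m

V = 4Q/(πD²) = 4·0.0181/(π·0.0979²) = 2.404 m/s
Re = VD/ν = 2.404·0.0979/1.17×10^-6 = 2.01×10^5 → turbulent
ε/D = 0.58/97.9 = 0.00592
Haaland: f = 0.03244
h_f = f(L/D)V²/(2g) = 0.03244·(1840/0.0979)·2.404²/(2·9.81) = 179.7 m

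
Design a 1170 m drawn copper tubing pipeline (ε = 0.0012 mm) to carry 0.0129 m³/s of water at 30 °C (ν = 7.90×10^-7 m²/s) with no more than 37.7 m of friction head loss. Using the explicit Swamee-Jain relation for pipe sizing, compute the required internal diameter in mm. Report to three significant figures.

Swamee-Jain (Type III): D = 0.66·[ε^1.25·(LQ²/(gh_f))^4.75 + ν·Q^9.4·(L/(gh_f))^5.2]^0.04
LQ²/(gh_f) = 5.264×10^-4; L/(gh_f) = 3.164
Term 1 = ε^1.25·(…)^4.75 = 1.06×10^-23; Term 2 = ν·Q^9.4·(…)^5.2 = 5.47×10^-22
D = 0.66·(1.06×10^-23 + 5.47×10^-22)^0.04 = 0.09320 m = 93.2 mm
Check: V = 1.89 m/s, Re = 2.23×10^5, f = 0.01533, h_f = 35.1 m ≈ 37.7 m ✓

D ≈ 93.2 mm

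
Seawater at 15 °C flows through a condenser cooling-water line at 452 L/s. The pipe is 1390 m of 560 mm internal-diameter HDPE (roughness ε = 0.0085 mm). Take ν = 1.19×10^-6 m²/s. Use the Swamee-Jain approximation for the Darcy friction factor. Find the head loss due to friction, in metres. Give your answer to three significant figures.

h_f ≈ 5.21 m

V = 4Q/(πD²) = 4·0.452/(π·0.560²) = 1.835 m/s
Re = VD/ν = 1.835·0.560/1.19×10^-6 = 8.64×10^5 → turbulent
ε/D = 0.0085/560 = 1.52×10^-5
Swamee-Jain: f = 0.01223
h_f = f(L/D)V²/(2g) = 0.01223·(1390/0.560)·1.835²/(2·9.81) = 5.213 m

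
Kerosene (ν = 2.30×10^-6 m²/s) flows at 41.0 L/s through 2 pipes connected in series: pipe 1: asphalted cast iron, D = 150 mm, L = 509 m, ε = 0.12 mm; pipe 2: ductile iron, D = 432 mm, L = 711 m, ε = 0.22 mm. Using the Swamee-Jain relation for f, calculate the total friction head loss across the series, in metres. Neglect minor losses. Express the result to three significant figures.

Pipe 1: V = 2.320 m/s, Re = 1.51×10^5, ε/D = 8.00×10^-4, f = 0.02080, h_1 = f(L/D)V²/2g = 19.36 m
Pipe 2: V = 0.2797 m/s, Re = 5.25×10^4, ε/D = 5.09×10^-4, f = 0.02247, h_2 = f(L/D)V²/2g = 0.1475 m
Series → Q common, losses add: H = Σh = 19.51 m

H ≈ 19.5 m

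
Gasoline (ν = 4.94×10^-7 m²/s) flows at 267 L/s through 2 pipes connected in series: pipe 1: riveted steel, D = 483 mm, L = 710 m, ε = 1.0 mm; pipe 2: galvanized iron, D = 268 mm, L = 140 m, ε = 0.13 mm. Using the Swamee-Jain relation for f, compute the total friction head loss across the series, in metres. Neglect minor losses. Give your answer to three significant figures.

H ≈ 13.8 m

Pipe 1: V = 1.457 m/s, Re = 1.42×10^6, ε/D = 0.00207, f = 0.02382, h_1 = f(L/D)V²/2g = 3.790 m
Pipe 2: V = 4.733 m/s, Re = 2.57×10^6, ε/D = 4.85×10^-4, f = 0.01686, h_2 = f(L/D)V²/2g = 10.05 m
Series → Q common, losses add: H = Σh = 13.84 m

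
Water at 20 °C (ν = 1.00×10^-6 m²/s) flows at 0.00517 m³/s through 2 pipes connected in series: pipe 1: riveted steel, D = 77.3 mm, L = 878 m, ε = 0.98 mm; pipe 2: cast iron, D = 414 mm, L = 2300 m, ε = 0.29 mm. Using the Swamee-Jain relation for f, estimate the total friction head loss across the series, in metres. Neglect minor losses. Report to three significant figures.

Pipe 1: V = 1.102 m/s, Re = 8.52×10^4, ε/D = 0.0127, f = 0.04201, h_1 = f(L/D)V²/2g = 29.52 m
Pipe 2: V = 0.03841 m/s, Re = 1.59×10^4, ε/D = 7.00×10^-4, f = 0.02886, h_2 = f(L/D)V²/2g = 0.01205 m
Series → Q common, losses add: H = Σh = 29.53 m

H ≈ 29.5 m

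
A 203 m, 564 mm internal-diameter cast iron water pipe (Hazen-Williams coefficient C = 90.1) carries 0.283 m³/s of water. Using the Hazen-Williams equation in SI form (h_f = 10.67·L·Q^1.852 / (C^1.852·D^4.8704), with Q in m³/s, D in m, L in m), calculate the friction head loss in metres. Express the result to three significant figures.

h_f ≈ 0.816 m

h_f = 10.67·203·0.283^1.852 / (90.1^1.852·0.564^4.8704) = 0.8158 m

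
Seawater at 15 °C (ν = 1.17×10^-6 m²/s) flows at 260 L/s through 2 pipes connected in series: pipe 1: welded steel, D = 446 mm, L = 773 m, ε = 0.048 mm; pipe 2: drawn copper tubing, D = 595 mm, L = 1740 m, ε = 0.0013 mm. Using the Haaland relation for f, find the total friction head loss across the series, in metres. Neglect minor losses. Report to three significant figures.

H ≈ 5.14 m

Pipe 1: V = 1.664 m/s, Re = 6.34×10^5, ε/D = 1.08×10^-4, f = 0.01399, h_1 = f(L/D)V²/2g = 3.423 m
Pipe 2: V = 0.9351 m/s, Re = 4.76×10^5, ε/D = 2.18×10^-6, f = 0.01320, h_2 = f(L/D)V²/2g = 1.721 m
Series → Q common, losses add: H = Σh = 5.144 m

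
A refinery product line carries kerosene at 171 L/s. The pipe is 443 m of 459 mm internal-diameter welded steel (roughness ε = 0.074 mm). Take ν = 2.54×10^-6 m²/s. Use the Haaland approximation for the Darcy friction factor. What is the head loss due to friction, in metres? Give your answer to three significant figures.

V = 4Q/(πD²) = 4·0.171/(π·0.459²) = 1.033 m/s
Re = VD/ν = 1.033·0.459/2.54×10^-6 = 1.87×10^5 → turbulent
ε/D = 0.074/459 = 1.61×10^-4
Haaland: f = 0.01678
h_f = f(L/D)V²/(2g) = 0.01678·(443/0.459)·1.033²/(2·9.81) = 0.8814 m

h_f ≈ 0.881 m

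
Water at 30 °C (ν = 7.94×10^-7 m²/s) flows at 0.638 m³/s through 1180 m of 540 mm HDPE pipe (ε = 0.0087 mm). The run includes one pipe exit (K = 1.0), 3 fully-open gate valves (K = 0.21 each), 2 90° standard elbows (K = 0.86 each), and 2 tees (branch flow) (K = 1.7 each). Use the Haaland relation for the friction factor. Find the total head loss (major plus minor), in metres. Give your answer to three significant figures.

H_L ≈ 12.1 m

V = 4Q/(πD²) = 2.786 m/s; V²/2g = 0.3955 m
Re = 1.89×10^6, ε/D = 1.61×10^-5 → f = 0.01090 (Haaland)
Major: h_f = f(L/D)·V²/2g = 0.01090·2185·0.3955 = 9.418 m
Minor: ΣK = 6.75; h_m = ΣK·V²/2g = 2.670 m
Total H_L = 9.418 + 2.670 = 12.09 m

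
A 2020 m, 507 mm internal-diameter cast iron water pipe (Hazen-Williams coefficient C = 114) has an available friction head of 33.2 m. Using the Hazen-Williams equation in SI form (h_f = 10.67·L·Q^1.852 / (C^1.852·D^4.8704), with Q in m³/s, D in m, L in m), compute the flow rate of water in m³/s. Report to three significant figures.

Rearranging: Q = [h_f·C^1.852·D^4.8704 / (10.67·L)]^(1/1.852)
Q = [33.2·114^1.852·0.507^4.8704 / (10.67·2020)]^0.540 = 0.5789 m³/s

Q ≈ 0.579 m³/s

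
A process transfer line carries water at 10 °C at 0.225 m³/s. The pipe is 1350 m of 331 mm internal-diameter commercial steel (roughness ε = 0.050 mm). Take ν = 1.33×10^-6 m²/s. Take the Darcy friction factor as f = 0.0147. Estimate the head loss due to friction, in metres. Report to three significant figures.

h_f ≈ 20.9 m

V = 4Q/(πD²) = 4·0.225/(π·0.331²) = 2.615 m/s
h_f = f(L/D)V²/(2g) = 0.01470·(1350/0.331)·2.615²/(2·9.81) = 20.89 m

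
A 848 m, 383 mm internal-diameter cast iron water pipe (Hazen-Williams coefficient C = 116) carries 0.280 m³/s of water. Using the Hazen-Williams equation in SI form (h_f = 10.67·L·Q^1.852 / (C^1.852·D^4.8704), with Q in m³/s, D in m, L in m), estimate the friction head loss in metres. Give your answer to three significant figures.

h_f = 10.67·848·0.280^1.852 / (116^1.852·0.383^4.8704) = 13.78 m

h_f ≈ 13.8 m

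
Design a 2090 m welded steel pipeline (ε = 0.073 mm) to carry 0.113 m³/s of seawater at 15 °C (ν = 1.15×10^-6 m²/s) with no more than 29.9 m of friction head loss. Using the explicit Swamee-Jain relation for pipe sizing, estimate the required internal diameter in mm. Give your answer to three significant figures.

D ≈ 264 mm

Swamee-Jain (Type III): D = 0.66·[ε^1.25·(LQ²/(gh_f))^4.75 + ν·Q^9.4·(L/(gh_f))^5.2]^0.04
LQ²/(gh_f) = 0.09098; L/(gh_f) = 7.125
Term 1 = ε^1.25·(…)^4.75 = 7.66×10^-11; Term 2 = ν·Q^9.4·(…)^5.2 = 3.93×10^-11
D = 0.66·(7.66×10^-11 + 3.93×10^-11)^0.04 = 0.2643 m = 264 mm
Check: V = 2.06 m/s, Re = 4.73×10^5, f = 0.01625, h_f = 27.8 m ≈ 29.9 m ✓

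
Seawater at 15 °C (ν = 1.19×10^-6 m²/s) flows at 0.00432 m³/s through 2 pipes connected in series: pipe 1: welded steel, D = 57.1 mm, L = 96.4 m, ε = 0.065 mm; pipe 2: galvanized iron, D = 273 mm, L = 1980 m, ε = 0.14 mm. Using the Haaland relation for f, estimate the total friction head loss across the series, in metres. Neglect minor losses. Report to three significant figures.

H ≈ 5.65 m

Pipe 1: V = 1.687 m/s, Re = 8.09×10^4, ε/D = 0.00114, f = 0.02286, h_1 = f(L/D)V²/2g = 5.598 m
Pipe 2: V = 0.07380 m/s, Re = 1.69×10^4, ε/D = 5.13×10^-4, f = 0.02771, h_2 = f(L/D)V²/2g = 0.05579 m
Series → Q common, losses add: H = Σh = 5.654 m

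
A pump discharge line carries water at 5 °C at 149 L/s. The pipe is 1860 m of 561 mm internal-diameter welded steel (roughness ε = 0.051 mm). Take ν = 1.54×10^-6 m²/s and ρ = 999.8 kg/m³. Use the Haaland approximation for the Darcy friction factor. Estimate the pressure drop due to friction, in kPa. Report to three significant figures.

Δp ≈ 9.57 kPa

V = 4Q/(πD²) = 4·0.149/(π·0.561²) = 0.6028 m/s
Re = VD/ν = 0.6028·0.561/1.54×10^-6 = 2.20×10^5 → turbulent
ε/D = 0.051/561 = 9.09×10^-5
Haaland: f = 0.01588
h_f = f(L/D)V²/(2g) = 0.01588·(1860/0.561)·0.6028²/(2·9.81) = 0.9753 m
Δp = ρg·h_f = 999.8·9.81·0.9753 = 9.566 kPa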